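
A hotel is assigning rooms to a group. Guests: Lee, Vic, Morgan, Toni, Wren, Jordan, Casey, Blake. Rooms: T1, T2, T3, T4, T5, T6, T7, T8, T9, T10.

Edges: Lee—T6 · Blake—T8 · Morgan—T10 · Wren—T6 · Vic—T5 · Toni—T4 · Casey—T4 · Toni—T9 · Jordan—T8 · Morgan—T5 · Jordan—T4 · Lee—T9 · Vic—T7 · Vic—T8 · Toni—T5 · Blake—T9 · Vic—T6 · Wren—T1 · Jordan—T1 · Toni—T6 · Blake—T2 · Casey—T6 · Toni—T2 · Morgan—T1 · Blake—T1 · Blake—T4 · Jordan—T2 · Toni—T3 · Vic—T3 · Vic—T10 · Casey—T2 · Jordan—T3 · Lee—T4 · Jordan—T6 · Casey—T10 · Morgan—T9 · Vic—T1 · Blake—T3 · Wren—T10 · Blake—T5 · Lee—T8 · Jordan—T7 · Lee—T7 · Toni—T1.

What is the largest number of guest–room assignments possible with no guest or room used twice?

8

A valid assignment of size 8: Lee–T8, Vic–T10, Morgan–T9, Toni–T5, Wren–T1, Jordan–T7, Casey–T6, Blake–T4.
This saturates every guest, so 8 is the maximum.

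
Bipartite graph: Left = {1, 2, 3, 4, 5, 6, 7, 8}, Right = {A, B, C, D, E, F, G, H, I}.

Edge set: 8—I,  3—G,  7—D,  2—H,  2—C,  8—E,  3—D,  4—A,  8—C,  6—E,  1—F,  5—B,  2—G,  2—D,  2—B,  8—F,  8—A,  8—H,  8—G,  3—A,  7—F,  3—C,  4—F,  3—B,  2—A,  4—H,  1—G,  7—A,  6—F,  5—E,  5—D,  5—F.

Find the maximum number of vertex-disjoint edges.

For example, pair 1-F, 2-C, 3-A, 4-H, 5-B, 6-E, 7-D, 8-G.
This saturates every left vertex, so 8 is the maximum.

8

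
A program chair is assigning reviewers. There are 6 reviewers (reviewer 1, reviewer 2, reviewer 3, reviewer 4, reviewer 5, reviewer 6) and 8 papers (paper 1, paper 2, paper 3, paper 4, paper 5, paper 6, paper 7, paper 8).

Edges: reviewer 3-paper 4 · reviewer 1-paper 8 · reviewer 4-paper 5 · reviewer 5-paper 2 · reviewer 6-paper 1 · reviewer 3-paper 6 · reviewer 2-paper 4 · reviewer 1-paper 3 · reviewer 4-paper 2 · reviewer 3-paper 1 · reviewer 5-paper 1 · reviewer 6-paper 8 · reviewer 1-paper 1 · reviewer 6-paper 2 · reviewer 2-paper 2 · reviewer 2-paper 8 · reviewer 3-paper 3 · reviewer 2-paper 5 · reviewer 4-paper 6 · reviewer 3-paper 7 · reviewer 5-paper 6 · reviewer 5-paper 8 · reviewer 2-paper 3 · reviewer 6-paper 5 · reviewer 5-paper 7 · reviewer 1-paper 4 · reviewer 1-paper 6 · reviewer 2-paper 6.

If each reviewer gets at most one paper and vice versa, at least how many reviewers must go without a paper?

For example, pair reviewer 1–paper 3, reviewer 2–paper 6, reviewer 3–paper 4, reviewer 4–paper 5, reviewer 5–paper 2, reviewer 6–paper 8.
This saturates every reviewer, so 6 is the maximum.
That matches 6 of the 6, leaving 0 unmatched; no matching can do better.

0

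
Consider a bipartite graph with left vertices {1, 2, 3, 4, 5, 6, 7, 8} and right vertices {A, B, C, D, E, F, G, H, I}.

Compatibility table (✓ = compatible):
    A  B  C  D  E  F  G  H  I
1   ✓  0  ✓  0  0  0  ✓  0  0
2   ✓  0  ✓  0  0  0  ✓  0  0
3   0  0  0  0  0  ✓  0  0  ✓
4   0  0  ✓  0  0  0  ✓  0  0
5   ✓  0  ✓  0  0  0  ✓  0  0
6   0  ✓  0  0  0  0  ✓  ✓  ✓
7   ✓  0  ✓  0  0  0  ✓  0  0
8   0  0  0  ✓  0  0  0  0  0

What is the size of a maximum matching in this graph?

A valid assignment of size 6: 1–A, 2–G, 3–F, 4–C, 6–B, 8–D.
The set {1, 2, 4, 5, 7} has only 3 neighbours ({A, C, G}), so by Hall's theorem at most 6 of the 8 left vertices can be matched.

6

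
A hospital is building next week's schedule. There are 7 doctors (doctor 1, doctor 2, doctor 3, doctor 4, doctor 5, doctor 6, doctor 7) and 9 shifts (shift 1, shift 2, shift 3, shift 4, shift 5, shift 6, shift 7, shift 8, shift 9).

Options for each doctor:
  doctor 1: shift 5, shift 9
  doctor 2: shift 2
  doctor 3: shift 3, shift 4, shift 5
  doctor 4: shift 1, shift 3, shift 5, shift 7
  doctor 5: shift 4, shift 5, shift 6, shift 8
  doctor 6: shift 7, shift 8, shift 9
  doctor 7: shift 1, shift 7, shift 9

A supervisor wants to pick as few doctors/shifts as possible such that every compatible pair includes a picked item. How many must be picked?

7

A maximum matching has 7 edges (e.g. doctor 1–shift 9, doctor 2–shift 2, doctor 3–shift 3, doctor 4–shift 5, doctor 5–shift 6, doctor 6–shift 8, doctor 7–shift 7).
By König's theorem the minimum vertex cover has the same size. One such cover is {doctor 1, doctor 2, doctor 3, doctor 4, doctor 5, doctor 6, doctor 7}.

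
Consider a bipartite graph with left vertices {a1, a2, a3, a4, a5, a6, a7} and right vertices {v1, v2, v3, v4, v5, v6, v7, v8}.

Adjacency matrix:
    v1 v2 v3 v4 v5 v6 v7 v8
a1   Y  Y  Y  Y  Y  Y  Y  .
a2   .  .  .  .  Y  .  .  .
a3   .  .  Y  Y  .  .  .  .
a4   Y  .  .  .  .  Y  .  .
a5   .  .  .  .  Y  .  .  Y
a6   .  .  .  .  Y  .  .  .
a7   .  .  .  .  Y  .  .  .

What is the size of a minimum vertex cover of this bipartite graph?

5

The 5 edges a1–v3, a2–v5, a3–v4, a4–v6, a5–v8 form a matching, so any vertex cover needs at least 5 vertices (one per matched edge).
Conversely {a1, a3, a4, a5, v5} meets every edge and has exactly 5 vertices, so 5 is optimal.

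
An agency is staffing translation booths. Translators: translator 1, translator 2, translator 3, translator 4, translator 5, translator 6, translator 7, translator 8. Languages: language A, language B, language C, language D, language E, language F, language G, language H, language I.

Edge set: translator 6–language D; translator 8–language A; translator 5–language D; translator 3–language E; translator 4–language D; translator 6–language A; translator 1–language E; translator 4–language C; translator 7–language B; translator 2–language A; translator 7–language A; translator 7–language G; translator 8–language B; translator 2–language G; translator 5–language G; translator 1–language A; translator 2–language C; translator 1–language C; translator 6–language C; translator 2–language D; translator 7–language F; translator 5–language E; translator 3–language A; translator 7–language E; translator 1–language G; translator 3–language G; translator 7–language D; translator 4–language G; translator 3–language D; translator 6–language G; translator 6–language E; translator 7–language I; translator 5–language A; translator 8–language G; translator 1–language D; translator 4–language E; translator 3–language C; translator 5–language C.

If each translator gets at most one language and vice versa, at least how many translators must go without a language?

One maximum matching: translator 1→language E, translator 2→language A, translator 3→language C, translator 4→language G, translator 5→language D, translator 7→language F, translator 8→language B.
The set {translator 1, translator 2, translator 3, translator 4, translator 5, translator 6} has only 5 neighbours ({language A, language C, language D, language E, language G}), so by Hall's theorem at most 7 of the 8 translators can be matched.
That matches 7 of the 8, leaving 1 unmatched; no matching can do better.

1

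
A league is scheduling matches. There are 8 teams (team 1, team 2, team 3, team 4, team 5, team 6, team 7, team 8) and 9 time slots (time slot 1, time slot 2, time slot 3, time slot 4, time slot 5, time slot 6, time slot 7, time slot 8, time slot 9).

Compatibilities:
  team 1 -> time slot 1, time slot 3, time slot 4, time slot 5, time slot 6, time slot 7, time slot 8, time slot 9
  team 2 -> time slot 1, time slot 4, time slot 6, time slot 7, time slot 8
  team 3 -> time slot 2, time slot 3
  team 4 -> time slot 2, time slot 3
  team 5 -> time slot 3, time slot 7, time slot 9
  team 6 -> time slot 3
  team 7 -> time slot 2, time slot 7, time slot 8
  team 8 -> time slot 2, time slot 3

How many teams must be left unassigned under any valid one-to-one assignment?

A valid assignment of size 6: team 1-time slot 5, team 2-time slot 8, team 3-time slot 3, team 4-time slot 2, team 5-time slot 9, team 7-time slot 7.
The set {team 3, team 4, team 6, team 8} has only 2 neighbours ({time slot 2, time slot 3}), so by Hall's theorem at most 6 of the 8 teams can be matched.
That matches 6 of the 8, leaving 2 unmatched; no matching can do better.

2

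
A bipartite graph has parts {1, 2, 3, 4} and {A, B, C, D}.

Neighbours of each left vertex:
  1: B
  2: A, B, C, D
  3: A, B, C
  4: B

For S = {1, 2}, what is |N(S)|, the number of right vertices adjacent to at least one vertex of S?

The union of neighbours of {1, 2} is {A, B, C, D}, which has 4 elements.
Since |N(S)| = 4 ≥ |S| = 2, Hall's condition holds for this subset.

4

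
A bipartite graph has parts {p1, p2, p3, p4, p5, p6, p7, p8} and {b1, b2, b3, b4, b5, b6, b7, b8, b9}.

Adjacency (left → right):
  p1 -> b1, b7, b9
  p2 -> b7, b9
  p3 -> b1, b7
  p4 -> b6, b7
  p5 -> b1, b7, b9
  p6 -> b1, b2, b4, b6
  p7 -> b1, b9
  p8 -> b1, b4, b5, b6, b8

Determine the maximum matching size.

For example, pair p1→b1, p2→b9, p3→b7, p4→b6, p6→b4, p8→b5.
The set {p1, p2, p3, p5, p7} has only 3 neighbours ({b1, b7, b9}), so by Hall's theorem at most 6 of the 8 left vertices can be matched.

6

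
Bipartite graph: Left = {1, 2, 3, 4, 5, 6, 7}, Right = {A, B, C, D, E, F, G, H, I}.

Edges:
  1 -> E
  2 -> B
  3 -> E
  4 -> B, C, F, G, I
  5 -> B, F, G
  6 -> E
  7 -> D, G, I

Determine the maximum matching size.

5

For example, pair 1→E, 2→B, 4→I, 5→F, 7→G.
The set {1, 3, 6} has only 1 neighbour ({E}), so by Hall's theorem at most 5 of the 7 left vertices can be matched.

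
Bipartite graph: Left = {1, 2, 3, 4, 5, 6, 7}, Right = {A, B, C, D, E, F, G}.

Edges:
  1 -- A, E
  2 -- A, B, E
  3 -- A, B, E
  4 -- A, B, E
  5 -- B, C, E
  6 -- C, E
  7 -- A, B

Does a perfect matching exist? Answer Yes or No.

The set {1, 2, 3, 4, 5, 6, 7} has only 4 neighbours ({A, B, C, E}), so by Hall's theorem at most 4 of the 7 left vertices can be matched.
Hence no matching covers every left vertex.

No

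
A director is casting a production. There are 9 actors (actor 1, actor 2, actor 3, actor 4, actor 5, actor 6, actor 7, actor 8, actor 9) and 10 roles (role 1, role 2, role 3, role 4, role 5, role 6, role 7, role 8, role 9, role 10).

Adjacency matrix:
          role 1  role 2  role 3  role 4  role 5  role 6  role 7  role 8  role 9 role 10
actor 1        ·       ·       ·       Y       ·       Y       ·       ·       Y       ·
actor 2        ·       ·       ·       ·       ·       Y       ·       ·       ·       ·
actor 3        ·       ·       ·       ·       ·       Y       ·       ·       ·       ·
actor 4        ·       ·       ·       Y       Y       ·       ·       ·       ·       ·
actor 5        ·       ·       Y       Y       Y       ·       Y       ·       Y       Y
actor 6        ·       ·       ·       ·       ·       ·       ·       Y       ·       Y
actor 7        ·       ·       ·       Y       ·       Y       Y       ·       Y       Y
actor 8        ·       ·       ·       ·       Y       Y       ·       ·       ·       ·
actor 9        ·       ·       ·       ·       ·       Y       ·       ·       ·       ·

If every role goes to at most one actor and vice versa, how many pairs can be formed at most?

One maximum matching: actor 1–role 9, actor 2–role 6, actor 4–role 4, actor 5–role 7, actor 6–role 8, actor 7–role 10, actor 8–role 5.
The set {actor 2, actor 3, actor 9} has only 1 neighbour ({role 6}), so by Hall's theorem at most 7 of the 9 actors can be matched.

7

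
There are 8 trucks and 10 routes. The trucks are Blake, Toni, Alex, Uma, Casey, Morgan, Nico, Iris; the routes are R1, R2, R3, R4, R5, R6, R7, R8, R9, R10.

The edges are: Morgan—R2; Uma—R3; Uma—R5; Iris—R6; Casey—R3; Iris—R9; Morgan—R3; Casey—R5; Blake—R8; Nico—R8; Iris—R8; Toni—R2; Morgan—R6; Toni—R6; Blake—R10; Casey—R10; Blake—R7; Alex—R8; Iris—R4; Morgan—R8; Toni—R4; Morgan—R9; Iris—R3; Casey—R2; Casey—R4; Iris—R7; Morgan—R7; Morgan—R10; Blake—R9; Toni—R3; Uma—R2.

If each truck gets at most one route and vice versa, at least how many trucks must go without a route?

A valid assignment of size 7: Blake→R7, Toni→R3, Alex→R8, Uma→R5, Casey→R2, Morgan→R6, Iris→R9.
The set {Alex, Nico} has only 1 neighbour ({R8}), so by Hall's theorem at most 7 of the 8 trucks can be matched.
That matches 7 of the 8, leaving 1 unmatched; no matching can do better.

1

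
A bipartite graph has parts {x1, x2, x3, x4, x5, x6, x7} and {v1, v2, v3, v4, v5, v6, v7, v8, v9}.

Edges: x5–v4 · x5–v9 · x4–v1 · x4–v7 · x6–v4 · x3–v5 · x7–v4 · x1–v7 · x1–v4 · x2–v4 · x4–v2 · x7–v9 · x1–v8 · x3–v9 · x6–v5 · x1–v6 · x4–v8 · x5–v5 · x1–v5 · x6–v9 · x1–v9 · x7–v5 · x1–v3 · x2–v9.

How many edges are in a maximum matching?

5

A valid assignment of size 5: x1-v8, x2-v9, x3-v5, x4-v2, x5-v4.
The set {x2, x3, x5, x6, x7} has only 3 neighbours ({v4, v5, v9}), so by Hall's theorem at most 5 of the 7 left vertices can be matched.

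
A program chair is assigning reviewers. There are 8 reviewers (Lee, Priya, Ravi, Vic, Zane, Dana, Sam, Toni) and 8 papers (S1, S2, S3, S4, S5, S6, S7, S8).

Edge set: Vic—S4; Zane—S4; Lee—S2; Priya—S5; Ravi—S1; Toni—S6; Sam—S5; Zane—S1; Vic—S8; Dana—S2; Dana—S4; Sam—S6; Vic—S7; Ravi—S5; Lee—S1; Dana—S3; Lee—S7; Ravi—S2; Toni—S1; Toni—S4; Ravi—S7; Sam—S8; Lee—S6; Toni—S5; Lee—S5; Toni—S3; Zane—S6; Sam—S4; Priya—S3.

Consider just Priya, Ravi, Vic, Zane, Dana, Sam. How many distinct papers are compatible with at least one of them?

The union of neighbours of {Priya, Ravi, Vic, Zane, Dana, Sam} is {S1, S2, S3, S4, S5, S6, S7, S8}, which has 8 elements.
Since |N(S)| = 8 ≥ |S| = 6, Hall's condition holds for this subset.

8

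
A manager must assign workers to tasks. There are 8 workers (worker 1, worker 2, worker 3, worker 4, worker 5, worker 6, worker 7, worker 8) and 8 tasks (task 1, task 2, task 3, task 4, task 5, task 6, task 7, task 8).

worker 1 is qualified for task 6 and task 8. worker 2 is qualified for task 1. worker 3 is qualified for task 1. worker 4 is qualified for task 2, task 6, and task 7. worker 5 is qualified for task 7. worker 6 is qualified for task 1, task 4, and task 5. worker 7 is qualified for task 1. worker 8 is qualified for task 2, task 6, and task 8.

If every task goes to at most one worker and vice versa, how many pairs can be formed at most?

A valid assignment of size 6: worker 1–task 8, worker 2–task 1, worker 4–task 6, worker 5–task 7, worker 6–task 5, worker 8–task 2.
The set {worker 2, worker 3, worker 7} has only 1 neighbour ({task 1}), so by Hall's theorem at most 6 of the 8 workers can be matched.

6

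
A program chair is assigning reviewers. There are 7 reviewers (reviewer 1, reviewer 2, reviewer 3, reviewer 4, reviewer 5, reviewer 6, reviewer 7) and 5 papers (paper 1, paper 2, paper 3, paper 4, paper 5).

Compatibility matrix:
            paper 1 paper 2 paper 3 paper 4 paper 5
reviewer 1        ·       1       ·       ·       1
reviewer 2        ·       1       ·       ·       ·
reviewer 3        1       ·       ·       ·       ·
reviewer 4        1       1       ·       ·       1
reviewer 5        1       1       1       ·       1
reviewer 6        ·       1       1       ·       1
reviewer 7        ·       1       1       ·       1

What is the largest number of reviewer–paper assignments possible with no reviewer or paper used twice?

4

One maximum matching: reviewer 1-paper 5, reviewer 2-paper 2, reviewer 3-paper 1, reviewer 5-paper 3.
The set {reviewer 1, reviewer 2, reviewer 3, reviewer 4, reviewer 5, reviewer 6, reviewer 7} has only 4 neighbours ({paper 1, paper 2, paper 3, paper 5}), so by Hall's theorem at most 4 of the 7 reviewers can be matched.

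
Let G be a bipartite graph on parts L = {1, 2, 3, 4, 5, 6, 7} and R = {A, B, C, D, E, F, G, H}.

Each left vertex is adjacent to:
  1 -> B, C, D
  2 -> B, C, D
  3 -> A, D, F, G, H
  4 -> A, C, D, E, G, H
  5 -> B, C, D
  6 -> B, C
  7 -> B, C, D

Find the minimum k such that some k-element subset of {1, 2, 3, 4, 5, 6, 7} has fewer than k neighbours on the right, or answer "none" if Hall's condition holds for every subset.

Take S = {1, 2, 5, 6}. Its neighbourhood is {B, C, D}, so |N(S)| = 3 < |S| = 4.
Every subset of size less than 4 has at least as many neighbours as members, so 4 is the minimum.

4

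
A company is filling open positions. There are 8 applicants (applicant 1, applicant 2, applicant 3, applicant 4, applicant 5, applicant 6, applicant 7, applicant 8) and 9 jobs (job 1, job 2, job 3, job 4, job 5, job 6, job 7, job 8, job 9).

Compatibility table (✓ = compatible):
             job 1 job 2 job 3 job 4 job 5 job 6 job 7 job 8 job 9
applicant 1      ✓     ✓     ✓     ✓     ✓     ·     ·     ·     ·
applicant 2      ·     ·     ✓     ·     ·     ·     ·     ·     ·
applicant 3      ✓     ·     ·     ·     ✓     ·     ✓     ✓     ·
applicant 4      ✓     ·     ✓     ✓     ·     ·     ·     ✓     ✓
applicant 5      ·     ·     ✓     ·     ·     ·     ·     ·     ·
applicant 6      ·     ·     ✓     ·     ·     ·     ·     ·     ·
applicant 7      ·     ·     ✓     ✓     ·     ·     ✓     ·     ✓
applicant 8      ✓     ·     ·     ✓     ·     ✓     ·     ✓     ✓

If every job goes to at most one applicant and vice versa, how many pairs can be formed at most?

6

A valid assignment of size 6: applicant 1–job 5, applicant 2–job 3, applicant 3–job 8, applicant 4–job 1, applicant 7–job 4, applicant 8–job 9.
The set {applicant 2, applicant 5, applicant 6} has only 1 neighbour ({job 3}), so by Hall's theorem at most 6 of the 8 applicants can be matched.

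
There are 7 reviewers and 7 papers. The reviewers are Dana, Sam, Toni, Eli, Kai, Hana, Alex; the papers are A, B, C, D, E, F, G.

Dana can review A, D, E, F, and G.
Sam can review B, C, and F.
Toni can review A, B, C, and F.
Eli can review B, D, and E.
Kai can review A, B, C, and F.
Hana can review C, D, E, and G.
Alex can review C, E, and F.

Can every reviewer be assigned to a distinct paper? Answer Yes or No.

Yes

For example, pair Dana–G, Sam–B, Toni–A, Eli–D, Kai–F, Hana–C, Alex–E.
All 7 reviewers are covered.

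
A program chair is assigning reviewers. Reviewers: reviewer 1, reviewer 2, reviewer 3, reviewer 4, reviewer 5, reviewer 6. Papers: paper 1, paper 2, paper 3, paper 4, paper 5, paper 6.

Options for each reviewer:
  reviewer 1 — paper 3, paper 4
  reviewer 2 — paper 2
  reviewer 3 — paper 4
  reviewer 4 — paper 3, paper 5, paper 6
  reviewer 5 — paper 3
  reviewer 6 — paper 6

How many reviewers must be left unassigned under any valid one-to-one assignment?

For example, pair reviewer 1–paper 3, reviewer 2–paper 2, reviewer 3–paper 4, reviewer 4–paper 5, reviewer 6–paper 6.
The set {reviewer 1, reviewer 3, reviewer 5} has only 2 neighbours ({paper 3, paper 4}), so by Hall's theorem at most 5 of the 6 reviewers can be matched.
That matches 5 of the 6, leaving 1 unmatched; no matching can do better.

1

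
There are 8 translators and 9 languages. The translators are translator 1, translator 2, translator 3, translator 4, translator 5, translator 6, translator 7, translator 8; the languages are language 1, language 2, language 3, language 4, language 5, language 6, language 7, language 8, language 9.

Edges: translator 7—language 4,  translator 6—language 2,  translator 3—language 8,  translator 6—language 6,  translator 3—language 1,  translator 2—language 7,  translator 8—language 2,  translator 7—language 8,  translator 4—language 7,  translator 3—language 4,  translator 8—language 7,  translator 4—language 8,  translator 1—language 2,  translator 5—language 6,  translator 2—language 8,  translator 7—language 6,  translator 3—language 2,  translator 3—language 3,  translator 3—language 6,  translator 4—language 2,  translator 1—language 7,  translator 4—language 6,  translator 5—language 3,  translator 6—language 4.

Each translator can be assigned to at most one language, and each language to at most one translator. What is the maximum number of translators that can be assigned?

For example, pair translator 1→language 2, translator 2→language 7, translator 3→language 1, translator 4→language 6, translator 5→language 3, translator 6→language 4, translator 7→language 8.
The set {translator 1, translator 2, translator 4, translator 6, translator 7, translator 8} has only 5 neighbours ({language 2, language 4, language 6, language 7, language 8}), so by Hall's theorem at most 7 of the 8 translators can be matched.

7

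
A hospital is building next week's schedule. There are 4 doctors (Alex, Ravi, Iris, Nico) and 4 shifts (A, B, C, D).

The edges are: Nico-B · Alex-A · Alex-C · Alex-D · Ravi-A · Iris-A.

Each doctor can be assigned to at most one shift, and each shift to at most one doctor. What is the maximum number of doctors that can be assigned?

3

One maximum matching: Alex→C, Ravi→A, Nico→B.
The set {Ravi, Iris} has only 1 neighbour ({A}), so by Hall's theorem at most 3 of the 4 doctors can be matched.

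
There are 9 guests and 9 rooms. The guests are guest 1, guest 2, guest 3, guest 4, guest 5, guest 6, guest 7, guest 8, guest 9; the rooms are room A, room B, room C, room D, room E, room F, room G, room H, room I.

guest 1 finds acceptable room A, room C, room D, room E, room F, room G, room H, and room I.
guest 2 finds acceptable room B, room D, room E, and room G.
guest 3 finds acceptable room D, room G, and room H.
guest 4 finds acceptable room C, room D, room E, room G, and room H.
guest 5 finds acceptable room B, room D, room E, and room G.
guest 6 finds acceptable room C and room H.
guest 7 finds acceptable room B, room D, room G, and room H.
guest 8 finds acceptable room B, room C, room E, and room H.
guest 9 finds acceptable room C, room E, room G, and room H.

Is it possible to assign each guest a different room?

No

The set {guest 2, guest 3, guest 4, guest 5, guest 6, guest 7, guest 8, guest 9} has only 6 neighbours ({room B, room C, room D, room E, room G, room H}), so by Hall's theorem at most 7 of the 9 guests can be matched.
Hence no matching covers every guest.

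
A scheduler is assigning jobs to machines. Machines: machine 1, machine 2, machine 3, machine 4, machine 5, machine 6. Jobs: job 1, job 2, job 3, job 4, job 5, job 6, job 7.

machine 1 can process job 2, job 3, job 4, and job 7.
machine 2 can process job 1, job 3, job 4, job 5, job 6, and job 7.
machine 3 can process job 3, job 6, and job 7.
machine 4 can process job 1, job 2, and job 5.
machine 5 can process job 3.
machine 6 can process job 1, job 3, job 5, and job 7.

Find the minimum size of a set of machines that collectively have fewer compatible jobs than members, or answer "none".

none

A matching saturating every machine exists, for instance machine 1→job 4, machine 2→job 5, machine 3→job 6, machine 4→job 2, machine 5→job 3, machine 6→job 1.
By Hall's marriage theorem, this means |N(S)| ≥ |S| for every subset S, so no violating subset exists.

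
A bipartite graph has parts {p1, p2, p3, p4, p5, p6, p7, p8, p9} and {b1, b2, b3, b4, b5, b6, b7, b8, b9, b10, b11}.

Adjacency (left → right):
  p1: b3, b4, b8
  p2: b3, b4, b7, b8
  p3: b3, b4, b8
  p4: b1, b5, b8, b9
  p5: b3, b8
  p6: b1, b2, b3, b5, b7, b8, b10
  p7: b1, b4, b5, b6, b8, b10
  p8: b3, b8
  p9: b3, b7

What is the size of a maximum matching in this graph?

7

For example, pair p1→b4, p2→b7, p3→b8, p4→b9, p5→b3, p6→b5, p7→b1.
The set {p1, p2, p3, p5, p8, p9} has only 4 neighbours ({b3, b4, b7, b8}), so by Hall's theorem at most 7 of the 9 left vertices can be matched.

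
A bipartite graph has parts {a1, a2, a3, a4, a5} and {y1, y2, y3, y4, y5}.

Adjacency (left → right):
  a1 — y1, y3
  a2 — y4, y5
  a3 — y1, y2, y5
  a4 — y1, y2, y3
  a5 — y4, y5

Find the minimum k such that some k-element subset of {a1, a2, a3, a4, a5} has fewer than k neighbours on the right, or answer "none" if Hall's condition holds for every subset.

A matching saturating every left vertex exists, for instance a1→y1, a2→y5, a3→y2, a4→y3, a5→y4.
By Hall's marriage theorem, this means |N(S)| ≥ |S| for every subset S, so no violating subset exists.

none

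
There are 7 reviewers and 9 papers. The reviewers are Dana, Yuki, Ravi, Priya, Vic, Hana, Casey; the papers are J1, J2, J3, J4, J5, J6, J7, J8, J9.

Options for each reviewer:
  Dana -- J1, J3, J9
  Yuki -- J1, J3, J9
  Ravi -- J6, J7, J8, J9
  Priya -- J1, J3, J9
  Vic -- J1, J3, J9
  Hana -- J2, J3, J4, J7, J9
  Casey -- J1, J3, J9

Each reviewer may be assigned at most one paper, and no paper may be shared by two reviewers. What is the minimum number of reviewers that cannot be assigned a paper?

2

For example, pair Dana-J3, Yuki-J1, Ravi-J7, Priya-J9, Hana-J2.
The set {Dana, Yuki, Priya, Vic, Casey} has only 3 neighbours ({J1, J3, J9}), so by Hall's theorem at most 5 of the 7 reviewers can be matched.
That matches 5 of the 7, leaving 2 unmatched; no matching can do better.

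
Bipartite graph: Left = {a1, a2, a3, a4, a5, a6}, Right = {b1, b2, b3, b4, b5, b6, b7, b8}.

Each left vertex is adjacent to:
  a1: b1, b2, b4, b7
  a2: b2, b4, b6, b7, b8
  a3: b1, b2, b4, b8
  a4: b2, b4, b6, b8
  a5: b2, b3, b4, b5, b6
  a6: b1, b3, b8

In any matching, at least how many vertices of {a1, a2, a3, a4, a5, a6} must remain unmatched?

One maximum matching: a1-b7, a2-b6, a3-b4, a4-b8, a5-b5, a6-b3.
All 6 left vertices are matched, so no larger matching exists.
That matches 6 of the 6, leaving 0 unmatched; no matching can do better.

0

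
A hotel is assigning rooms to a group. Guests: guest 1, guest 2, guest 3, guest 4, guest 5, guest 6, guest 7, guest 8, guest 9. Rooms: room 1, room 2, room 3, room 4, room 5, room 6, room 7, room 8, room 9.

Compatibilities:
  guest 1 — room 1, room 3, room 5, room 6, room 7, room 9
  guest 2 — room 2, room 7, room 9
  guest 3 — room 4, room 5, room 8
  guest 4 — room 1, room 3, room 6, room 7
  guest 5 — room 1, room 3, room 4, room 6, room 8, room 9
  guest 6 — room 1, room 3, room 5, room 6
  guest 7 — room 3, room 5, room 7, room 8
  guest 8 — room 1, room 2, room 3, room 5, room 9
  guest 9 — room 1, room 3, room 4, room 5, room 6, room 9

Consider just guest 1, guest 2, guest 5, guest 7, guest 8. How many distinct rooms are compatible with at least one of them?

9

The union of neighbours of {guest 1, guest 2, guest 5, guest 7, guest 8} is {room 1, room 2, room 3, room 4, room 5, room 6, room 7, room 8, room 9}, which has 9 elements.
Since |N(S)| = 9 ≥ |S| = 5, Hall's condition holds for this subset.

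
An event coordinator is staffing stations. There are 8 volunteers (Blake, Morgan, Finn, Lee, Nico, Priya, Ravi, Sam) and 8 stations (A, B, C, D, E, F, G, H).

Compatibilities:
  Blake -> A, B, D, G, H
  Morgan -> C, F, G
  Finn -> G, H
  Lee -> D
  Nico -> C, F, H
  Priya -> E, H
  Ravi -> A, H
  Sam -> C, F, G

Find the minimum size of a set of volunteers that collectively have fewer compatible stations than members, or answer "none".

A matching saturating every volunteer exists, for instance Blake→B, Morgan→G, Finn→H, Lee→D, Nico→C, Priya→E, Ravi→A, Sam→F.
By Hall's marriage theorem, this means |N(S)| ≥ |S| for every subset S, so no violating subset exists.

none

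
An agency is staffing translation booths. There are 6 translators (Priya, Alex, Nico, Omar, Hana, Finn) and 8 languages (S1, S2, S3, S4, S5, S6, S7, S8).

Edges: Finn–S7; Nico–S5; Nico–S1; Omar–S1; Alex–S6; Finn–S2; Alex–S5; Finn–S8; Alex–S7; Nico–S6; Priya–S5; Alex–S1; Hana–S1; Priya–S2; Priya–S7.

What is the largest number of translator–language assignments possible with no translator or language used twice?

5

A valid assignment of size 5: Priya-S7, Alex-S6, Nico-S5, Omar-S1, Finn-S2.
The set {Omar, Hana} has only 1 neighbour ({S1}), so by Hall's theorem at most 5 of the 6 translators can be matched.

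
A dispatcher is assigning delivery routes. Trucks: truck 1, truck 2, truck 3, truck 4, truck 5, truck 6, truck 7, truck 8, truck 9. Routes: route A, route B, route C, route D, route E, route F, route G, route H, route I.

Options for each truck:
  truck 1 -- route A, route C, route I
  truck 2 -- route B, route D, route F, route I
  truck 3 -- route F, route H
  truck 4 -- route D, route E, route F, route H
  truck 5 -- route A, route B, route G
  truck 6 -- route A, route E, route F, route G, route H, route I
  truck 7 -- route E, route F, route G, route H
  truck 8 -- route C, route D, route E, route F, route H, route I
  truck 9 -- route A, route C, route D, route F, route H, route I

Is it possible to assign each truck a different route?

A valid assignment of size 9: truck 1→route C, truck 2→route B, truck 3→route F, truck 4→route D, truck 5→route G, truck 6→route A, truck 7→route E, truck 8→route I, truck 9→route H.
Every truck is matched, so this is a perfect matching.

Yes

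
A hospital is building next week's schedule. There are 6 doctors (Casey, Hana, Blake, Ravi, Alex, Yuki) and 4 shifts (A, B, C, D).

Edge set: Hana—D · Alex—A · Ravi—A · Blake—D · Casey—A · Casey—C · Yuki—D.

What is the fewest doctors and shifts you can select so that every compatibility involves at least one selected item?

3

The 3 edges Casey–C, Hana–D, Ravi–A form a matching, so any vertex cover needs at least 3 vertices (one per matched edge).
Conversely {Casey, A, D} meets every edge and has exactly 3 vertices, so 3 is optimal.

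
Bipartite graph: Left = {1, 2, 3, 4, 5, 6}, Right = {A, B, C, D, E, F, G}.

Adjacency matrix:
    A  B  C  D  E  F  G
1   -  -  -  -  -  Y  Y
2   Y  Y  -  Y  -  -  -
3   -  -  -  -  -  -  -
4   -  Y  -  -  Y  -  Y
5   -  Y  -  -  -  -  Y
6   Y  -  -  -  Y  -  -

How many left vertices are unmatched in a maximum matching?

A valid assignment of size 5: 1–F, 2–D, 4–B, 5–G, 6–E.
The set {3} has only 0 neighbours (∅), so by Hall's theorem at most 5 of the 6 left vertices can be matched.
That matches 5 of the 6, leaving 1 unmatched; no matching can do better.

1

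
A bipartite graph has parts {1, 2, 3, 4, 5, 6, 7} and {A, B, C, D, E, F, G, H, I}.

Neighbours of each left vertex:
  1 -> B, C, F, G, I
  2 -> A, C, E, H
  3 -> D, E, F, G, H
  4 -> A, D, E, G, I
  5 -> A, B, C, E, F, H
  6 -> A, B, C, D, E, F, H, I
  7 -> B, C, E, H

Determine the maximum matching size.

For example, pair 1–G, 2–C, 3–E, 4–D, 5–A, 6–H, 7–B.
This saturates every left vertex, so 7 is the maximum.

7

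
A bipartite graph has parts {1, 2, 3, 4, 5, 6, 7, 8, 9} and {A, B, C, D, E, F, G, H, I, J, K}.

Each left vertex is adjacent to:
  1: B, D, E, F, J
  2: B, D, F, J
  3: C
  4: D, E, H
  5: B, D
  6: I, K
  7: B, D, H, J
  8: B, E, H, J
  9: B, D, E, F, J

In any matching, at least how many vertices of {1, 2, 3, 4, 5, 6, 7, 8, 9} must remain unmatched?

A valid assignment of size 8: 1–J, 2–F, 3–C, 4–E, 5–D, 6–K, 7–B, 8–H.
The set {1, 2, 4, 5, 7, 8, 9} has only 6 neighbours ({B, D, E, F, H, J}), so by Hall's theorem at most 8 of the 9 left vertices can be matched.
That matches 8 of the 9, leaving 1 unmatched; no matching can do better.

1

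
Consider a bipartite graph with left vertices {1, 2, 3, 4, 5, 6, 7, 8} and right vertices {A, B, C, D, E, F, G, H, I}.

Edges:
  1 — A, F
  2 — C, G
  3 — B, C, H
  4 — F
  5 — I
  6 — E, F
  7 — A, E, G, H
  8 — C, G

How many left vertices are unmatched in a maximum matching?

0

A valid assignment of size 8: 1→A, 2→G, 3→B, 4→F, 5→I, 6→E, 7→H, 8→C.
This saturates every left vertex, so 8 is the maximum.
That matches 8 of the 8, leaving 0 unmatched; no matching can do better.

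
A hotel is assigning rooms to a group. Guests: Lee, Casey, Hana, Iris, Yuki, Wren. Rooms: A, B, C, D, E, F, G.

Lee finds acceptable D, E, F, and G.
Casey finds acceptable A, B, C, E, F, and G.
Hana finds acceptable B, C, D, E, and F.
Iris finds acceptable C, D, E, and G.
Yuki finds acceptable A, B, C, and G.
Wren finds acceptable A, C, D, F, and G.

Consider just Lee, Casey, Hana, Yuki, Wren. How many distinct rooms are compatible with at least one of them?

7

The union of neighbours of {Lee, Casey, Hana, Yuki, Wren} is {A, B, C, D, E, F, G}, which has 7 elements.
Since |N(S)| = 7 ≥ |S| = 5, Hall's condition holds for this subset.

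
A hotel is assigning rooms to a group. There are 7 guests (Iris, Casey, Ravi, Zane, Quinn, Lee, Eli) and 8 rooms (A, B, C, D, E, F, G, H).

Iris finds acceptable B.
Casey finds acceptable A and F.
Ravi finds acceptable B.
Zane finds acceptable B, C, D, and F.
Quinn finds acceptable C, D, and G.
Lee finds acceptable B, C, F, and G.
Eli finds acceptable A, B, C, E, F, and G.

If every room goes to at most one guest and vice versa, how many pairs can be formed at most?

6

For example, pair Iris→B, Casey→A, Zane→D, Quinn→C, Lee→F, Eli→G.
The set {Iris, Ravi} has only 1 neighbour ({B}), so by Hall's theorem at most 6 of the 7 guests can be matched.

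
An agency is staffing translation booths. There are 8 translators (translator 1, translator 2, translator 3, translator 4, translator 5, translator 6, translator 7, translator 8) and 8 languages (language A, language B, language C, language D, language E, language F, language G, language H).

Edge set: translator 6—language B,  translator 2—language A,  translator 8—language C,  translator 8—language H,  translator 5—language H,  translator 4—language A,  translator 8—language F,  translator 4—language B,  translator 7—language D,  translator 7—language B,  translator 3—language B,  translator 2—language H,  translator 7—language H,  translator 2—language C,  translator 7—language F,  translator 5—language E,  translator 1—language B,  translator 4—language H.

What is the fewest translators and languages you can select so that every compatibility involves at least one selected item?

A maximum matching has 6 edges (e.g. translator 1–language B, translator 2–language C, translator 4–language A, translator 5–language E, translator 7–language H, translator 8–language F).
By König's theorem the minimum vertex cover has the same size. One such cover is {translator 2, translator 4, translator 5, translator 7, translator 8, language B}.

6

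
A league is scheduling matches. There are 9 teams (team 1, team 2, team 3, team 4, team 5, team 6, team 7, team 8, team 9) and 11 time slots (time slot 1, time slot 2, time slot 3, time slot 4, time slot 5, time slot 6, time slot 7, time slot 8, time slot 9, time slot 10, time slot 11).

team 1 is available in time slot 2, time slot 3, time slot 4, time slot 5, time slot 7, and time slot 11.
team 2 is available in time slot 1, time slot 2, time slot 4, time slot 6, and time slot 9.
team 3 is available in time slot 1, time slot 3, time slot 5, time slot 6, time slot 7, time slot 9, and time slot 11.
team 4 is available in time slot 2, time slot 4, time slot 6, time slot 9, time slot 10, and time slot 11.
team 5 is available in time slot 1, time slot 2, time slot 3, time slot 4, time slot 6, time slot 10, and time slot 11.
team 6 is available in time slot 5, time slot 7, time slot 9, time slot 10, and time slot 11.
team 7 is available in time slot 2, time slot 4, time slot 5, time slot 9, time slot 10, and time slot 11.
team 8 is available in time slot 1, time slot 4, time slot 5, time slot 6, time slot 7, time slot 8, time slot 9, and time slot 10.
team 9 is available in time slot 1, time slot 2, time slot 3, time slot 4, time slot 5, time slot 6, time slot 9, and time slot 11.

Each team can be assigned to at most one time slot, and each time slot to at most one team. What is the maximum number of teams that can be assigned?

9

For example, pair team 1-time slot 2, team 2-time slot 1, team 3-time slot 7, team 4-time slot 11, team 5-time slot 3, team 6-time slot 9, team 7-time slot 4, team 8-time slot 8, team 9-time slot 5.
All 9 teams are matched, so no larger matching exists.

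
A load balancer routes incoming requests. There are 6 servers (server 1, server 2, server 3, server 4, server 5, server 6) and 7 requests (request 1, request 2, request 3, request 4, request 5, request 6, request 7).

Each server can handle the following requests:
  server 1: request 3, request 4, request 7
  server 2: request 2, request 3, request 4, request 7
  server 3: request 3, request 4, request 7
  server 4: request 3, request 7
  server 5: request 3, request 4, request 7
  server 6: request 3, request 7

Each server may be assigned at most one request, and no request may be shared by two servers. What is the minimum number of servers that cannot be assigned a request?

For example, pair server 1-request 3, server 2-request 2, server 3-request 4, server 4-request 7.
The set {server 1, server 3, server 4, server 5, server 6} has only 3 neighbours ({request 3, request 4, request 7}), so by Hall's theorem at most 4 of the 6 servers can be matched.
That matches 4 of the 6, leaving 2 unmatched; no matching can do better.

2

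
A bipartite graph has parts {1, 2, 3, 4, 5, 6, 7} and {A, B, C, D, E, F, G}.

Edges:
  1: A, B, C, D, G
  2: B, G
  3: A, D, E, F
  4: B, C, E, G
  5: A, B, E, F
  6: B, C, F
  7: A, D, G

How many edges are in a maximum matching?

One maximum matching: 1→A, 2→B, 3→D, 4→C, 5→E, 6→F, 7→G.
This saturates every left vertex, so 7 is the maximum.

7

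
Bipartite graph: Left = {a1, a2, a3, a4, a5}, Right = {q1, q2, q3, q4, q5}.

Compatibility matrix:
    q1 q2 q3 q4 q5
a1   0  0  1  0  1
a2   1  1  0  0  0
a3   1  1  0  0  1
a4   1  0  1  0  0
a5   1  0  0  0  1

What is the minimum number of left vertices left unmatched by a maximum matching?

1

A valid assignment of size 4: a1→q5, a2→q1, a3→q2, a4→q3.
The set {a1, a2, a3, a4, a5} has only 4 neighbours ({q1, q2, q3, q5}), so by Hall's theorem at most 4 of the 5 left vertices can be matched.
That matches 4 of the 5, leaving 1 unmatched; no matching can do better.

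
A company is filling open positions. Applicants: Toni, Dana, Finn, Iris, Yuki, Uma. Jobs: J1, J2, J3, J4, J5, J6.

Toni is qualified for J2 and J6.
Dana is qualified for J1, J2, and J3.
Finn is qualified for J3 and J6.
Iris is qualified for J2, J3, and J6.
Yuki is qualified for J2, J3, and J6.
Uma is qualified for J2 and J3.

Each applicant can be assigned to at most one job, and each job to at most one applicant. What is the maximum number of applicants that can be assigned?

4

One maximum matching: Toni→J2, Dana→J1, Finn→J6, Iris→J3.
The set {Toni, Finn, Iris, Yuki, Uma} has only 3 neighbours ({J2, J3, J6}), so by Hall's theorem at most 4 of the 6 applicants can be matched.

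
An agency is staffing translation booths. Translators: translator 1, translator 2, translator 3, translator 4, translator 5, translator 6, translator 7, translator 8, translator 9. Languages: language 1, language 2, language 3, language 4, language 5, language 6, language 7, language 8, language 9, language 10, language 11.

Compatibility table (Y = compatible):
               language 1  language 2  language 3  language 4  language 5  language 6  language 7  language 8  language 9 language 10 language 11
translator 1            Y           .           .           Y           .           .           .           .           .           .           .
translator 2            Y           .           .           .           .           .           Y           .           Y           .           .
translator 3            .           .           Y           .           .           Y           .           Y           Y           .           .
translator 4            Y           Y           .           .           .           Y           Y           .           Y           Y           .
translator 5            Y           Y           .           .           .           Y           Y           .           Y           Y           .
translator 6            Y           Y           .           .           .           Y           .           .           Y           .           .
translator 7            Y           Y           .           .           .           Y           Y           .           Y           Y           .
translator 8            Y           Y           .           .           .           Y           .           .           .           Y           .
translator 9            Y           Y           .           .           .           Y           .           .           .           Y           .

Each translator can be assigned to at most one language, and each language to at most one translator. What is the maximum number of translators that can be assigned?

8

For example, pair translator 1–language 4, translator 2–language 1, translator 3–language 8, translator 4–language 6, translator 5–language 2, translator 6–language 9, translator 7–language 7, translator 8–language 10.
The set {translator 2, translator 4, translator 5, translator 6, translator 7, translator 8, translator 9} has only 6 neighbours ({language 1, language 10, language 2, language 6, language 7, language 9}), so by Hall's theorem at most 8 of the 9 translators can be matched.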